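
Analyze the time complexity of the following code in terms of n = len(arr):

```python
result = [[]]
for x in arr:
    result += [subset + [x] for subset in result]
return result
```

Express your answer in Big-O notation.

This is subset (power-set) generation — 2^n subsets, each materialised as a list of up to n elements. Time complexity: O(n · 2^n).

Answer: O(n · 2^n)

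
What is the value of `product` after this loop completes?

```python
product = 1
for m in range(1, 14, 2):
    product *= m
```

Product of 1, 3, 5, ... up to 13
`product` takes the values: 1 → 3 → 15 → 105 → 945 → 10395 → 135135

Answer: 135135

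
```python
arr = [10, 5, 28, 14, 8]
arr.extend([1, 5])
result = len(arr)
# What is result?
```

Trace:
`arr = [10, 5, 28, 14, 8]` → arr = [10, 5, 28, 14, 8]
`arr.extend([1, 5])` → arr = [10, 5, 28, 14, 8, 1, 5]
`result = len(arr)` → result = 7
So result = 7

Answer: 7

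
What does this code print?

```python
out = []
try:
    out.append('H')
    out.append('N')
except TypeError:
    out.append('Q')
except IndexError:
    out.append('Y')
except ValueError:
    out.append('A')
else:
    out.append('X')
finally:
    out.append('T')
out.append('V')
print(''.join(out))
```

Execution trace: 'H' (try body) → 'N' (try body, no exception) → 'X' (else) → 'T' (finally) → 'V' (after the try/except). Output: HNXTV

Answer: HNXTV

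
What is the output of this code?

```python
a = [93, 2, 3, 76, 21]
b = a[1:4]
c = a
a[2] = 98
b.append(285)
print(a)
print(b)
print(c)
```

Key concept: slice vs alias.
Step by step:
`a = [93, 2, 3, 76, 21]` → a = [93, 2, 3, 76, 21]
`b = a[1:4]` → b = [2, 3, 76]
`c = a` → c = [93, 2, 3, 76, 21] (same object as a)
`a[2] = 98` → a = [93, 2, 98, 76, 21] (same object as c); c = [93, 2, 98, 76, 21] (same object as a)
`b.append(285)` → b = [2, 3, 76, 285]
`print(a)` → prints [93, 2, 98, 76, 21]
`print(b)` → prints [2, 3, 76, 285]
`print(c)` → prints [93, 2, 98, 76, 21]

Answer:
[93, 2, 98, 76, 21]
[2, 3, 76, 285]
[93, 2, 98, 76, 21]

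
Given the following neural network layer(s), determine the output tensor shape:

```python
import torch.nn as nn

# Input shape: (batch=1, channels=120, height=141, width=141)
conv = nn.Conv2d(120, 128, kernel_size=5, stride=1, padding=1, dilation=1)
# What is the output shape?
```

Input: (1, 120, 141, 141) -> Output: (1, 128, 139, 139)

Answer: (1, 128, 139, 139)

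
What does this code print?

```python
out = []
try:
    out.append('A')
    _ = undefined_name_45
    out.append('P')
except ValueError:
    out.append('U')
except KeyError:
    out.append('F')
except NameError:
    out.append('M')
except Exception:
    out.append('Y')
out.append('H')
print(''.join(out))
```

Execution trace: 'A' (try body) → 'M' (except NameError) → 'H' (after the try/except). Output: AMH

Answer: AMH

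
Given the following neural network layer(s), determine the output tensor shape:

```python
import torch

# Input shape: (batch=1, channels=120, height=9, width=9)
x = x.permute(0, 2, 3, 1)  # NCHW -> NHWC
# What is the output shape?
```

Input: (1, 120, 9, 9) -> Output: (1, 9, 9, 120)

Answer: (1, 9, 9, 120)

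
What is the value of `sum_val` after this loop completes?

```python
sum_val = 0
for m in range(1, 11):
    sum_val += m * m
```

Sum of squares 1² to 10² = 385
`sum_val` takes the values: 0 → 1 → 5 → 14 → 30 → 55 → 91 → 140 → 204 → 285 → 385

Answer: 385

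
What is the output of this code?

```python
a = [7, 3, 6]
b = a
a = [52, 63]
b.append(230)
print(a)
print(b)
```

Key concept: rebinding vs mutation: a is rebound to a new list, b still points at the original.
Step by step:
`a = [7, 3, 6]` → a = [7, 3, 6]
`b = a` → b = [7, 3, 6] (same object as a)
`a = [52, 63]` → a = [52, 63]
`b.append(230)` → b = [7, 3, 6, 230]
`print(a)` → prints [52, 63]
`print(b)` → prints [7, 3, 6, 230]

Answer:
[52, 63]
[7, 3, 6, 230]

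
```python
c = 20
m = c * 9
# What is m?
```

Trace:
`c = 20` → c = 20
`m = c * 9` → m = 180
So m = 180

Answer: 180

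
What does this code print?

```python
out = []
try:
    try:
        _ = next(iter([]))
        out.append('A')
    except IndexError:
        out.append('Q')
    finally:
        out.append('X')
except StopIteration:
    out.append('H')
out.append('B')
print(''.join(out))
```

Execution trace: 'X' (finally) → 'H' (outer except StopIteration) → 'B' (after the try/except). Output: XHB

Answer: XHB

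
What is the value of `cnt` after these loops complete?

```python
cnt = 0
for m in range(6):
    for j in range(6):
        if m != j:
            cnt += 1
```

6² - 6 (exclude diagonal)
`cnt` takes the values: 0 → 1 → 2 → 3 → 4 → 5 → 6 → 7 → 8 → 9 → 10 → 11 → 12 → 13 → 14 → 15 → 16 → 17 → 18 → 19 → 20 → 21 → 22 → 23 → 24 → 25 → 26 → 27 → 28 → 29 → 30

Answer: 30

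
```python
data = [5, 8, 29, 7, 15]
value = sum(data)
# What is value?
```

Trace:
`data = [5, 8, 29, 7, 15]` → data = [5, 8, 29, 7, 15]
`value = sum(data)` → value = 64
So value = 64

Answer: 64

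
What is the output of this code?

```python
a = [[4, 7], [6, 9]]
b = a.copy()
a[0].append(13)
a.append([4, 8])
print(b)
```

Key concept: shallow copy with nested lists.
Step by step:
`a = [[4, 7], [6, 9]]` → a = [[4, 7], [6, 9]]
`b = a.copy()` → b = [[4, 7], [6, 9]]
`a[0].append(13)` → a = [[4, 7, 13], [6, 9]]; b = [[4, 7, 13], [6, 9]]
`a.append([4, 8])` → a = [[4, 7, 13], [6, 9], [4, 8]]
`print(b)` → prints [[4, 7, 13], [6, 9]]

Answer: [[4, 7, 13], [6, 9]]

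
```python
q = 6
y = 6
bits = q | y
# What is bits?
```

Trace:
`q = 6` → q = 6
`y = 6` → y = 6
`bits = q | y` → bits = 6
So bits = 6

Answer: 6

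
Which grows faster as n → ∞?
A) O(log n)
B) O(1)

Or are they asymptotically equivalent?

O(log n) vs O(1): Higher order terms dominate.

Answer: A) O(log n) grows faster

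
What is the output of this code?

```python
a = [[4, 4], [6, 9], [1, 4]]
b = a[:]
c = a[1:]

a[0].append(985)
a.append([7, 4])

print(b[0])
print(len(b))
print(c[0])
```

Key concept: slice with nested mutation.
Step by step:
`a = [[4, 4], [6, 9], [1, 4]]` → a = [[4, 4], [6, 9], [1, 4]]
`b = a[:]` → b = [[4, 4], [6, 9], [1, 4]]
`c = a[1:]` → c = [[6, 9], [1, 4]]
`a[0].append(985)` → a = [[4, 4, 985], [6, 9], [1, 4]]; b = [[4, 4, 985], [6, 9], [1, 4]]
`a.append([7, 4])` → a = [[4, 4, 985], [6, 9], [1, 4], [7, 4]]
`print(b[0])` → prints [4, 4, 985]
`print(len(b))` → prints 3
`print(c[0])` → prints [6, 9]

Answer:
[4, 4, 985]
3
[6, 9]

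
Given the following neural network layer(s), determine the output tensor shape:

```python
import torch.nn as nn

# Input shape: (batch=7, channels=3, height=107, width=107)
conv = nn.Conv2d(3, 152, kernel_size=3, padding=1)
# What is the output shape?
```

Input: (7, 3, 107, 107) -> Output: (7, 152, 107, 107)

Answer: (7, 152, 107, 107)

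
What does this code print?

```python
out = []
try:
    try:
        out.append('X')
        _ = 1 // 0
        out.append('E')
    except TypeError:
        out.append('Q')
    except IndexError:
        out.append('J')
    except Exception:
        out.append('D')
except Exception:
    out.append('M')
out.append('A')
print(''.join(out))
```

Execution trace: 'X' (inner try body) → 'D' (inner except Exception) → 'A' (after the try/except). Output: XDA

Answer: XDA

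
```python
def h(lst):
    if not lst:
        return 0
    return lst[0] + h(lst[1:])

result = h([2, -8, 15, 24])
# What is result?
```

2 + (-8) + 15 + 24 + 0 = 33

Answer: 33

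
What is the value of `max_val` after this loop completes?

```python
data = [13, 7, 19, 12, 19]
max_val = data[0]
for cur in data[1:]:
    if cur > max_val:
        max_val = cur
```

Maximum of [13, 7, 19, 12, 19]
`max_val` takes the values: 13 → 19

Answer: 19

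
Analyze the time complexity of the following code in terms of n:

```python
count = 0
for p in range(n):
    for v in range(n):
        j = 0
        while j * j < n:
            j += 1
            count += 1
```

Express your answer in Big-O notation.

Each loop level contributes: n × n × √n. Multiplying the contributions gives O(n^2√n).

Answer: O(n^2√n)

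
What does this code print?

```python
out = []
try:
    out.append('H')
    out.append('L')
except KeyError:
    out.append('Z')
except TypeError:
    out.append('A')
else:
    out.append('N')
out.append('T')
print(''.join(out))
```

Execution trace: 'H' (try body) → 'L' (try body, no exception) → 'N' (else) → 'T' (after the try/except). Output: HLNT

Answer: HLNT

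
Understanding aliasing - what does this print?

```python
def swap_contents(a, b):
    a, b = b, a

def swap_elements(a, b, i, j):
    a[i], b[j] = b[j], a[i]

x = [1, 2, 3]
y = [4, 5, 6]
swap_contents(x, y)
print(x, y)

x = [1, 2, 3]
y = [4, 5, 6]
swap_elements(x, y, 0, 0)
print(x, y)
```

Key concept: parameter rebinding vs mutation.
Step by step:
`x = [1, 2, 3]` → x = [1, 2, 3]
`y = [4, 5, 6]` → y = [4, 5, 6]
`swap_contents(x, y)` → no visible change to tracked variables
`print(x, y)` → prints [1, 2, 3] [4, 5, 6]
`x = [1, 2, 3]` → x = [1, 2, 3]
`y = [4, 5, 6]` → y = [4, 5, 6]
`swap_elements(x, y, 0, 0)` → x = [4, 2, 3]; y = [1, 5, 6]
`print(x, y)` → prints [4, 2, 3] [1, 5, 6]

Answer:
[1, 2, 3] [4, 5, 6]
[4, 2, 3] [1, 5, 6]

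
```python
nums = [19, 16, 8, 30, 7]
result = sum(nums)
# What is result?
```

Trace:
`nums = [19, 16, 8, 30, 7]` → nums = [19, 16, 8, 30, 7]
`result = sum(nums)` → result = 80
So result = 80

Answer: 80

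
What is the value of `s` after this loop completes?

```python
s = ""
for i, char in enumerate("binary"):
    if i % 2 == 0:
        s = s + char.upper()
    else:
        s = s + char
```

Uppercase even positions in 'binary'
`s` takes the values: "" → "B" → "Bi" → "BiN" → "BiNa" → "BiNaR" → "BiNaRy"

Answer: "BiNaRy"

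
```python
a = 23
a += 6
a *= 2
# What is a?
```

Trace:
`a = 23` → a = 23
`a += 6` → a = 29
`a *= 2` → a = 58
So a = 58

Answer: 58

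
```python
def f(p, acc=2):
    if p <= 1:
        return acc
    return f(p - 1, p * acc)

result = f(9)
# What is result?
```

Accumulator trace (n, acc): (9, 2) -> (8, 18) -> (7, 144) -> (6, 1008) -> (5, 6048) -> (4, 30240) -> (3, 120960) -> (2, 362880) -> (1, 725760) -> return 725760

Answer: 725760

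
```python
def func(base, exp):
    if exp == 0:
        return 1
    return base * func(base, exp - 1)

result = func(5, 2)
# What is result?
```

func(5, 2) = 5 * 5 = 25

Answer: 25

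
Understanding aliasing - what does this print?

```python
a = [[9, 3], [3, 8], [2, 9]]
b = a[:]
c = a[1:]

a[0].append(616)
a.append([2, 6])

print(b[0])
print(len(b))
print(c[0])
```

Key concept: slice with nested mutation.
Step by step:
`a = [[9, 3], [3, 8], [2, 9]]` → a = [[9, 3], [3, 8], [2, 9]]
`b = a[:]` → b = [[9, 3], [3, 8], [2, 9]]
`c = a[1:]` → c = [[3, 8], [2, 9]]
`a[0].append(616)` → a = [[9, 3, 616], [3, 8], [2, 9]]; b = [[9, 3, 616], [3, 8], [2, 9]]
`a.append([2, 6])` → a = [[9, 3, 616], [3, 8], [2, 9], [2, 6]]
`print(b[0])` → prints [9, 3, 616]
`print(len(b))` → prints 3
`print(c[0])` → prints [3, 8]

Answer:
[9, 3, 616]
3
[3, 8]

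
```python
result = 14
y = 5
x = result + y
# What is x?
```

Trace:
`result = 14` → result = 14
`y = 5` → y = 5
`x = result + y` → x = 19
So x = 19

Answer: 19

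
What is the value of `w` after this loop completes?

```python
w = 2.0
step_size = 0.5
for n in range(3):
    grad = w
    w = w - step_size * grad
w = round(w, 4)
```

Gradient descent: w = 2.0 * (1 - 0.5)^3
`w` takes the values: 2.0 → 1.0 → 0.5 → 0.25

Answer: 0.25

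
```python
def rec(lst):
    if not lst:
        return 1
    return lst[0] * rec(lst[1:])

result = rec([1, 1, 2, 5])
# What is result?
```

Product over [1, 1, 2, 5] = 1 * 1 * 2 * 5 = 10

Answer: 10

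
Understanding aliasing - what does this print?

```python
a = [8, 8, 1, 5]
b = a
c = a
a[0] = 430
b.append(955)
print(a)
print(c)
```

Key concept: multiple aliases.
Step by step:
`a = [8, 8, 1, 5]` → a = [8, 8, 1, 5]
`b = a` → b = [8, 8, 1, 5] (same object as a)
`c = a` → c = [8, 8, 1, 5] (same object as a, b)
`a[0] = 430` → a = [430, 8, 1, 5] (same object as b, c); b = [430, 8, 1, 5] (same object as a, c); c = [430, 8, 1, 5] (same object as a, b)
`b.append(955)` → a = [430, 8, 1, 5, 955] (same object as b, c); b = [430, 8, 1, 5, 955] (same object as a, c); c = [430, 8, 1, 5, 955] (same object as a, b)
`print(a)` → prints [430, 8, 1, 5, 955]
`print(c)` → prints [430, 8, 1, 5, 955]

Answer:
[430, 8, 1, 5, 955]
[430, 8, 1, 5, 955]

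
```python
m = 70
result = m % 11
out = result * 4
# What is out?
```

Trace:
`m = 70` → m = 70
`result = m % 11` → result = 4
`out = result * 4` → out = 16
So out = 16

Answer: 16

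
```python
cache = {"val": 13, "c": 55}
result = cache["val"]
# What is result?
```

Trace:
`cache = {"val": 13, "c": 55}` → cache = {'val': 13, 'c': 55}
`result = cache["val"]` → result = 13
So result = 13

Answer: 13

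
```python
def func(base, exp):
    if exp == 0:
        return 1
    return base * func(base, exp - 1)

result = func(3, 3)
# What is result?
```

func(3, 3) = 3 * 3 * 3 = 27

Answer: 27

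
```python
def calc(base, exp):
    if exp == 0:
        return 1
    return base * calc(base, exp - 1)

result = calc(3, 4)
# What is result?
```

calc(3, 4) = 3 * 3 * 3 * 3 = 81

Answer: 81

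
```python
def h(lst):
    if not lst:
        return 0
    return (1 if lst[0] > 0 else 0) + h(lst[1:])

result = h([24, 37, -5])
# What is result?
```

Count of positive elements in [24, 37, -5] = 2

Answer: 2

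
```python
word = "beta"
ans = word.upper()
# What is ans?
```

Trace:
`word = "beta"` → word = 'beta'
`ans = word.upper()` → ans = 'BETA'
So ans = 'BETA'

Answer: 'BETA'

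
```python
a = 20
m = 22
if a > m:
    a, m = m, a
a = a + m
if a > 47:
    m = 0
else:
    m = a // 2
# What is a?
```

Trace:
`a = 20` → a = 20
`m = 22` → m = 22
`if a > m: ...` → a > m is False → no variable changes
`a = a + m` → a = 42
`if a > 47: ...` → a > 47 is False, take else branch → m = 21
So a = 42

Answer: 42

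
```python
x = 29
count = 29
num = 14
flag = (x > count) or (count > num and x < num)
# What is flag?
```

Trace:
`x = 29` → x = 29
`count = 29` → count = 29
`num = 14` → num = 14
`flag = (x > count) or (count > num and x < num)` → flag = False
So flag = False

Answer: False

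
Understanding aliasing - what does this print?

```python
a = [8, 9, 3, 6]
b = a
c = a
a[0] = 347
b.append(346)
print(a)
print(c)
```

Key concept: multiple aliases.
Step by step:
`a = [8, 9, 3, 6]` → a = [8, 9, 3, 6]
`b = a` → b = [8, 9, 3, 6] (same object as a)
`c = a` → c = [8, 9, 3, 6] (same object as a, b)
`a[0] = 347` → a = [347, 9, 3, 6] (same object as b, c); b = [347, 9, 3, 6] (same object as a, c); c = [347, 9, 3, 6] (same object as a, b)
`b.append(346)` → a = [347, 9, 3, 6, 346] (same object as b, c); b = [347, 9, 3, 6, 346] (same object as a, c); c = [347, 9, 3, 6, 346] (same object as a, b)
`print(a)` → prints [347, 9, 3, 6, 346]
`print(c)` → prints [347, 9, 3, 6, 346]

Answer:
[347, 9, 3, 6, 346]
[347, 9, 3, 6, 346]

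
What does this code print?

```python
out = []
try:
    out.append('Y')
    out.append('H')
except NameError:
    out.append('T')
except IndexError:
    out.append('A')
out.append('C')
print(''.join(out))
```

Execution trace: 'Y' (try body) → 'H' (try body, no exception) → 'C' (after the try/except). Output: YHC

Answer: YHC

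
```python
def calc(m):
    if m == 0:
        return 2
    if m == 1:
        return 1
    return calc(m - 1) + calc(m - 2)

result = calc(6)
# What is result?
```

Build up from base cases: calc(0)=2, calc(1)=1, calc(2)=3, calc(3)=4, calc(4)=7, calc(5)=11, calc(6)=18

Answer: 18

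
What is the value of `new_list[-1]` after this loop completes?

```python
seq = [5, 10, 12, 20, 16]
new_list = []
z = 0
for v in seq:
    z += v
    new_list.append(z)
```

Cumulative sum ends at 63
`new_list` takes the values: [] → [5] → [5, 15] → [5, 15, 27] → [5, 15, 27, 47] → [5, 15, 27, 47, 63]
So `new_list[-1]` = 63

Answer: 63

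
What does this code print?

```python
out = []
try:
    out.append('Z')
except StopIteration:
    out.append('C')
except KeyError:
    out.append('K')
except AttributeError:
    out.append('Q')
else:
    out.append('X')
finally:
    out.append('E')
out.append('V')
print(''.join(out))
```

Execution trace: 'Z' (try body, no exception) → 'X' (else) → 'E' (finally) → 'V' (after the try/except). Output: ZXEV

Answer: ZXEV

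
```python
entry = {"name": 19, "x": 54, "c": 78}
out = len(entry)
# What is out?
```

Trace:
`entry = {"name": 19, "x": 54, "c": 78}` → entry = {'name': 19, 'x': 54, 'c': 78}
`out = len(entry)` → out = 3
So out = 3

Answer: 3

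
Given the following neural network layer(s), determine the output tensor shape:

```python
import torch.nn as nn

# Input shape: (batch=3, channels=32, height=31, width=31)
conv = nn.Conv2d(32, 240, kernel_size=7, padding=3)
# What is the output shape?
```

Input: (3, 32, 31, 31) -> Output: (3, 240, 31, 31)

Answer: (3, 240, 31, 31)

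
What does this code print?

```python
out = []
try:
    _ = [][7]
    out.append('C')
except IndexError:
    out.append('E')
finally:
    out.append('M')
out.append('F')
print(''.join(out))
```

Execution trace: 'E' (except IndexError) → 'M' (finally) → 'F' (after the try/except). Output: EMF

Answer: EMF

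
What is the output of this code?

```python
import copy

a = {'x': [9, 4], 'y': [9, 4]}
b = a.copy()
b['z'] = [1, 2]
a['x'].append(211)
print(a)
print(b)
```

Key concept: shallow copy of dict with mutable values.
Step by step:
`a = {'x': [9, 4], 'y': [9, 4]}` → a = {'x': [9, 4], 'y': [9, 4]}
`b = a.copy()` → b = {'x': [9, 4], 'y': [9, 4]}
`b['z'] = [1, 2]` → b = {'x': [9, 4], 'y': [9, 4], 'z': [1, 2]}
`a['x'].append(211)` → a = {'x': [9, 4, 211], 'y': [9, 4]}; b = {'x': [9, 4, 211], 'y': [9, 4], 'z': [1, 2]}
`print(a)` → prints {'x': [9, 4, 211], 'y': [9, 4]}
`print(b)` → prints {'x': [9, 4, 211], 'y': [9, 4], 'z': [1, 2]}

Answer:
{'x': [9, 4, 211], 'y': [9, 4]}
{'x': [9, 4, 211], 'y': [9, 4], 'z': [1, 2]}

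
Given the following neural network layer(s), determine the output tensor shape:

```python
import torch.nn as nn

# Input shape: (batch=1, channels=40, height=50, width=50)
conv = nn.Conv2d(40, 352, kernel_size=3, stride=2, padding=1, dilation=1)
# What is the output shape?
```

Input: (1, 40, 50, 50) -> Output: (1, 352, 25, 25)

Answer: (1, 352, 25, 25)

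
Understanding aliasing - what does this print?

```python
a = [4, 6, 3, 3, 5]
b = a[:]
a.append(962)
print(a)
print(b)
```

Key concept: slice [:] creates copy.
Step by step:
`a = [4, 6, 3, 3, 5]` → a = [4, 6, 3, 3, 5]
`b = a[:]` → b = [4, 6, 3, 3, 5]
`a.append(962)` → a = [4, 6, 3, 3, 5, 962]
`print(a)` → prints [4, 6, 3, 3, 5, 962]
`print(b)` → prints [4, 6, 3, 3, 5]

Answer:
[4, 6, 3, 3, 5, 962]
[4, 6, 3, 3, 5]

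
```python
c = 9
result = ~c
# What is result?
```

Trace:
`c = 9` → c = 9
`result = ~c` → result = -10
So result = -10

Answer: -10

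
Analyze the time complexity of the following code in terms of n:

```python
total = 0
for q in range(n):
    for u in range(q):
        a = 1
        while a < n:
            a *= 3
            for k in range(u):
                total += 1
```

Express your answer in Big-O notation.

Each loop level contributes: n × n × log n × n. Multiplying the contributions gives O(n^3 log n).

Answer: O(n^3 log n)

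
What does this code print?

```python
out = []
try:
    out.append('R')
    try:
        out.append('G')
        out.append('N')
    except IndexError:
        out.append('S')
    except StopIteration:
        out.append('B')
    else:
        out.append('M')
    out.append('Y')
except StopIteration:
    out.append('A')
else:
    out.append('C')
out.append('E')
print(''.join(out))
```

Execution trace: 'R' (try body) → 'G' (inner try body) → 'N' (inner try body, no exception) → 'M' (inner else) → 'Y' (try body, no exception) → 'C' (else) → 'E' (after the try/except). Output: RGNMYCE

Answer: RGNMYCE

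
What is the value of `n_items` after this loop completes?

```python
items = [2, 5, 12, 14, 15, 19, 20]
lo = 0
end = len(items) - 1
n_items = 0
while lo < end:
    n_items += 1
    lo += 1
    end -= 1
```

Iterations until pointers meet (list length 7)
`n_items` takes the values: 0 → 1 → 2 → 3

Answer: 3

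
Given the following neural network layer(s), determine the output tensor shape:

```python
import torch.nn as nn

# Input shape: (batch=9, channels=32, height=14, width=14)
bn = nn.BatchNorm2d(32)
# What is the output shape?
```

Input: (9, 32, 14, 14) -> Output: (9, 32, 14, 14)

Answer: (9, 32, 14, 14)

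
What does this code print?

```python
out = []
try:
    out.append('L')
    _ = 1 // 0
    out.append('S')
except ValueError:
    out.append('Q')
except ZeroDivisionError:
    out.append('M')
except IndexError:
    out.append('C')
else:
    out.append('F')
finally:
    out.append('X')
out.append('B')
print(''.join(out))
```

Execution trace: 'L' (try body) → 'M' (except ZeroDivisionError) → 'X' (finally) → 'B' (after the try/except). Output: LMXB

Answer: LMXB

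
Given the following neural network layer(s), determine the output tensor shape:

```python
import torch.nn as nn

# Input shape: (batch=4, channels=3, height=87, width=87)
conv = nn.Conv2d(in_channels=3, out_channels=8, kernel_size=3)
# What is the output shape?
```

Input: (4, 3, 87, 87) -> Output: (4, 8, 85, 85)

Answer: (4, 8, 85, 85)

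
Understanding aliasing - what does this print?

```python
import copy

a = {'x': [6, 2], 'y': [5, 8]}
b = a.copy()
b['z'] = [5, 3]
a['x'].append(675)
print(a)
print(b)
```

Key concept: shallow copy of dict with mutable values.
Step by step:
`a = {'x': [6, 2], 'y': [5, 8]}` → a = {'x': [6, 2], 'y': [5, 8]}
`b = a.copy()` → b = {'x': [6, 2], 'y': [5, 8]}
`b['z'] = [5, 3]` → b = {'x': [6, 2], 'y': [5, 8], 'z': [5, 3]}
`a['x'].append(675)` → a = {'x': [6, 2, 675], 'y': [5, 8]}; b = {'x': [6, 2, 675], 'y': [5, 8], 'z': [5, 3]}
`print(a)` → prints {'x': [6, 2, 675], 'y': [5, 8]}
`print(b)` → prints {'x': [6, 2, 675], 'y': [5, 8], 'z': [5, 3]}

Answer:
{'x': [6, 2, 675], 'y': [5, 8]}
{'x': [6, 2, 675], 'y': [5, 8], 'z': [5, 3]}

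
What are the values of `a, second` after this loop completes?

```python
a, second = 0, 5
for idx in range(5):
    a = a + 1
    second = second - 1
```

a goes 0→5, second goes 5→0
`a, second` takes the values: (0, 5) → (1, 5) → (1, 4) → (2, 4) → (2, 3) → (3, 3) → (3, 2) → (4, 2) → (4, 1) → (5, 1) → (5, 0)

Answer: 5, 0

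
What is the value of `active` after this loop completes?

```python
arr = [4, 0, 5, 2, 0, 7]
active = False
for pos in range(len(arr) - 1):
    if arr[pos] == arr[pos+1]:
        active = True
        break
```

Check consecutive duplicates in [4, 0, 5, 2, 0, 7]
`active` takes the values: False

Answer: False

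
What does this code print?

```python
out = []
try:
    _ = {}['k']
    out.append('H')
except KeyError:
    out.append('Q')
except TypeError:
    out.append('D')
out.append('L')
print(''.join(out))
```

Execution trace: 'Q' (except KeyError) → 'L' (after the try/except). Output: QL

Answer: QL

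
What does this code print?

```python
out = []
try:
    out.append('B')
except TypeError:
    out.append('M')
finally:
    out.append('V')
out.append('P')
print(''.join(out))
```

Execution trace: 'B' (try body, no exception) → 'V' (finally) → 'P' (after the try/except). Output: BVP

Answer: BVP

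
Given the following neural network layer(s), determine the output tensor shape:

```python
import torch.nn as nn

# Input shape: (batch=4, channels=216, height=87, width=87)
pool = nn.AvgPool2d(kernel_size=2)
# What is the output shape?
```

Input: (4, 216, 87, 87) -> Output: (4, 216, 43, 43)

Answer: (4, 216, 43, 43)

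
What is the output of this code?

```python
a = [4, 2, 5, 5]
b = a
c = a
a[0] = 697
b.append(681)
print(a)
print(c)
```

Key concept: multiple aliases.
Step by step:
`a = [4, 2, 5, 5]` → a = [4, 2, 5, 5]
`b = a` → b = [4, 2, 5, 5] (same object as a)
`c = a` → c = [4, 2, 5, 5] (same object as a, b)
`a[0] = 697` → a = [697, 2, 5, 5] (same object as b, c); b = [697, 2, 5, 5] (same object as a, c); c = [697, 2, 5, 5] (same object as a, b)
`b.append(681)` → a = [697, 2, 5, 5, 681] (same object as b, c); b = [697, 2, 5, 5, 681] (same object as a, c); c = [697, 2, 5, 5, 681] (same object as a, b)
`print(a)` → prints [697, 2, 5, 5, 681]
`print(c)` → prints [697, 2, 5, 5, 681]

Answer:
[697, 2, 5, 5, 681]
[697, 2, 5, 5, 681]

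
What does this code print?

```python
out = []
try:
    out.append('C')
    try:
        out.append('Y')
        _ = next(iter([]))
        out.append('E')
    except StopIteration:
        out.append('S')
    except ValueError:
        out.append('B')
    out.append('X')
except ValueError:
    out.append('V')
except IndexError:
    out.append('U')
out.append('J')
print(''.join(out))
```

Execution trace: 'C' (try body) → 'Y' (inner try body) → 'S' (inner except StopIteration) → 'X' (try body, no exception) → 'J' (after the try/except). Output: CYSXJ

Answer: CYSXJ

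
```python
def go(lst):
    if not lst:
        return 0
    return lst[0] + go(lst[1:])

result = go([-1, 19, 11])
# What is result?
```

(-1) + 19 + 11 + 0 = 29

Answer: 29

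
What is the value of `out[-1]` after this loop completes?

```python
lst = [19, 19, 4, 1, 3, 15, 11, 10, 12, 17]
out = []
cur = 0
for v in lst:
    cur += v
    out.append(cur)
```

Cumulative sum ends at 111
`out` takes the values: [] → [19] → [19, 38] → [19, 38, 42] → [19, 38, 42, 43] → [19, 38, 42, 43, 46] → [19, 38, 42, 43, 46, 61] → [19, 38, 42, 43, 46, 61, 72] → [19, 38, 42, 43, 46, 61, 72, 82] → [19, 38, 42, 43, 46, 61, 72, 82, 94] → [19, 38, 42, 43, 46, 61, 72, 82, 94, 111]
So `out[-1]` = 111

Answer: 111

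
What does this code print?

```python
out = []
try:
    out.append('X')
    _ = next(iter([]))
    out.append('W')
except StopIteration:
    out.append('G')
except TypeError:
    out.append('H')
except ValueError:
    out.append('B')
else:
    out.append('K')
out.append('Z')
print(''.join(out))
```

Execution trace: 'X' (try body) → 'G' (except StopIteration) → 'Z' (after the try/except). Output: XGZ

Answer: XGZ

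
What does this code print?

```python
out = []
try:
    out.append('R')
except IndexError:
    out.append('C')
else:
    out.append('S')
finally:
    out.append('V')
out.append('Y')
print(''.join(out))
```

Execution trace: 'R' (try body, no exception) → 'S' (else) → 'V' (finally) → 'Y' (after the try/except). Output: RSVY

Answer: RSVY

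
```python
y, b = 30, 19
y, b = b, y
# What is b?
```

Trace:
`y, b = 30, 19` → y = 30; b = 19
`y, b = b, y` → y = 19; b = 30
So b = 30

Answer: 30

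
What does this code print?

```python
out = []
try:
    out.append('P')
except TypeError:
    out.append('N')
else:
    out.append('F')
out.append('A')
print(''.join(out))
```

Execution trace: 'P' (try body, no exception) → 'F' (else) → 'A' (after the try/except). Output: PFA

Answer: PFA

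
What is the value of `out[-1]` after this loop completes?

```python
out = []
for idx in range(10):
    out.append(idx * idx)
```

Last element of squares 0 to 9
`out` takes the values: [] → [0] → [0, 1] → [0, 1, 4] → [0, 1, 4, 9] → [0, 1, 4, 9, 16] → [0, 1, 4, 9, 16, 25] → [0, 1, 4, 9, 16, 25, 36] → [0, 1, 4, 9, 16, 25, 36, 49] → [0, 1, 4, 9, 16, 25, 36, 49, 64] → [0, 1, 4, 9, 16, 25, 36, 49, 64, 81]
So `out[-1]` = 81

Answer: 81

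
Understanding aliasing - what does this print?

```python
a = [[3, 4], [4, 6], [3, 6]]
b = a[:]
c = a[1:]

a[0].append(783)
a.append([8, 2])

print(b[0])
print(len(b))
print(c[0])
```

Key concept: slice with nested mutation.
Step by step:
`a = [[3, 4], [4, 6], [3, 6]]` → a = [[3, 4], [4, 6], [3, 6]]
`b = a[:]` → b = [[3, 4], [4, 6], [3, 6]]
`c = a[1:]` → c = [[4, 6], [3, 6]]
`a[0].append(783)` → a = [[3, 4, 783], [4, 6], [3, 6]]; b = [[3, 4, 783], [4, 6], [3, 6]]
`a.append([8, 2])` → a = [[3, 4, 783], [4, 6], [3, 6], [8, 2]]
`print(b[0])` → prints [3, 4, 783]
`print(len(b))` → prints 3
`print(c[0])` → prints [4, 6]

Answer:
[3, 4, 783]
3
[4, 6]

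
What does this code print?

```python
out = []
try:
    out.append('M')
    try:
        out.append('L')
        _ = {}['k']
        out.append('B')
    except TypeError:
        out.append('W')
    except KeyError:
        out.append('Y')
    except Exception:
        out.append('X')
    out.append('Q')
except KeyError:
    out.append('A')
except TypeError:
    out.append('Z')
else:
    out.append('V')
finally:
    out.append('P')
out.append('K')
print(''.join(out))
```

Execution trace: 'M' (try body) → 'L' (inner try body) → 'Y' (inner except KeyError) → 'Q' (try body, no exception) → 'V' (else) → 'P' (finally) → 'K' (after the try/except). Output: MLYQVPK

Answer: MLYQVPK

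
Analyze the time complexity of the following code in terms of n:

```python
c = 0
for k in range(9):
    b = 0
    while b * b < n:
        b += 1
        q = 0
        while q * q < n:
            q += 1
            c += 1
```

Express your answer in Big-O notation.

Each loop level contributes: 1 × √n × √n. Multiplying the contributions gives O(n).

Answer: O(n)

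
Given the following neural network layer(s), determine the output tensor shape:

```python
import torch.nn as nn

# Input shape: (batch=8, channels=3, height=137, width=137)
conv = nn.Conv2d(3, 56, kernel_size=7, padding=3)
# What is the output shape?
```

Input: (8, 3, 137, 137) -> Output: (8, 56, 137, 137)

Answer: (8, 56, 137, 137)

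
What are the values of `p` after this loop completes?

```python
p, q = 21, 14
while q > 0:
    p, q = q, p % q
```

GCD of 21 and 14
`p` takes the values: 21 → 14 → 7

Answer: 7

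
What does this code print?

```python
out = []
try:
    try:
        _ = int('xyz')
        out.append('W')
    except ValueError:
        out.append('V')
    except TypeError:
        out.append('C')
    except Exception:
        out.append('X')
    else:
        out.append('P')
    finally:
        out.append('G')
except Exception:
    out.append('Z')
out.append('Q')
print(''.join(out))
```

Execution trace: 'V' (inner except ValueError) → 'G' (inner finally) → 'Q' (after the try/except). Output: VGQ

Answer: VGQ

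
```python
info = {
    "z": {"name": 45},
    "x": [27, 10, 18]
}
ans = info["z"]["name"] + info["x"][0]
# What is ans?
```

Trace:
`info = { ...` → info = {'z': {'name': 45}, 'x': [27, 10, 18]}
`ans = info["z"]["name"] + info["x"][0]` → ans = 72
So ans = 72

Answer: 72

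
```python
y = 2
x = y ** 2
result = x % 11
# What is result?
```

Trace:
`y = 2` → y = 2
`x = y ** 2` → x = 4
`result = x % 11` → result = 4
So result = 4

Answer: 4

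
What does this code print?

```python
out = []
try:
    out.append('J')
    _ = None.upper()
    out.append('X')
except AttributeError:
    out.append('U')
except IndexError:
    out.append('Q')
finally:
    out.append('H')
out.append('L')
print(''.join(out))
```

Execution trace: 'J' (try body) → 'U' (except AttributeError) → 'H' (finally) → 'L' (after the try/except). Output: JUHL

Answer: JUHL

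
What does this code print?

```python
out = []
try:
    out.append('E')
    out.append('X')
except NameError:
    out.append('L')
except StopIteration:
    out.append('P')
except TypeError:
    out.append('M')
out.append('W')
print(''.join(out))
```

Execution trace: 'E' (try body) → 'X' (try body, no exception) → 'W' (after the try/except). Output: EXW

Answer: EXW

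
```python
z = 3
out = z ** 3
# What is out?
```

Trace:
`z = 3` → z = 3
`out = z ** 3` → out = 27
So out = 27

Answer: 27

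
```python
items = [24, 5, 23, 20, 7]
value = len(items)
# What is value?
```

Trace:
`items = [24, 5, 23, 20, 7]` → items = [24, 5, 23, 20, 7]
`value = len(items)` → value = 5
So value = 5

Answer: 5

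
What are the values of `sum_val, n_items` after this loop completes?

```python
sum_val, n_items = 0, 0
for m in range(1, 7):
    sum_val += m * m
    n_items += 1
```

Sum of squares and count
`sum_val, n_items` takes the values: (0, 0) → (1, 0) → (1, 1) → (5, 1) → (5, 2) → (14, 2) → (14, 3) → (30, 3) → (30, 4) → (55, 4) → (55, 5) → (91, 5) → (91, 6)

Answer: 91, 6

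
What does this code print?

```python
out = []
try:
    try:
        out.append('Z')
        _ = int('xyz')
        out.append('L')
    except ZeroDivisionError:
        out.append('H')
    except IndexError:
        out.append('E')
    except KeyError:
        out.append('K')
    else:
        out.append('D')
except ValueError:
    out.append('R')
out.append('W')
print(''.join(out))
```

Execution trace: 'Z' (try body) → 'R' (outer except ValueError) → 'W' (after the try/except). Output: ZRW

Answer: ZRW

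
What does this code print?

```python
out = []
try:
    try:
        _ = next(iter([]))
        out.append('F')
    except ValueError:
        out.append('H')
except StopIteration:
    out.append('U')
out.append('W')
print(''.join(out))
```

Execution trace: 'U' (outer except StopIteration) → 'W' (after the try/except). Output: UW

Answer: UW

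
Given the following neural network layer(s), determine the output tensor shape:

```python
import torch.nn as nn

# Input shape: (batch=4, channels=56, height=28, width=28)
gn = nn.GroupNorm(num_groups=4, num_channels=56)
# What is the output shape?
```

Input: (4, 56, 28, 28) -> Output: (4, 56, 28, 28)

Answer: (4, 56, 28, 28)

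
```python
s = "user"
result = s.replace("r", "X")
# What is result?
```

Trace:
`s = "user"` → s = 'user'
`result = s.replace("r", "X")` → result = 'useX'
So result = 'useX'

Answer: 'useX'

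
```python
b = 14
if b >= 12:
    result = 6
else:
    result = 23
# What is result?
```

Trace:
`b = 14` → b = 14
`if b >= 12: ...` → b >= 12 is True → result = 6
So result = 6

Answer: 6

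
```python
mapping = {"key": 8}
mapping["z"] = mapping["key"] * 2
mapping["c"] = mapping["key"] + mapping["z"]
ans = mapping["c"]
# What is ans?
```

Trace:
`mapping = {"key": 8}` → mapping = {'key': 8}
`mapping["z"] = mapping["key"] * 2` → mapping = {'key': 8, 'z': 16}
`mapping["c"] = mapping["key"] + mapping["z"]` → mapping = {'key': 8, 'z': 16, 'c': 24}
`ans = mapping["c"]` → ans = 24
So ans = 24

Answer: 24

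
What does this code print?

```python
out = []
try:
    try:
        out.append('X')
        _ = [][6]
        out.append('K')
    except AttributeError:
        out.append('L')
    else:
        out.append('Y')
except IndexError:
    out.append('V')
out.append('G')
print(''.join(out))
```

Execution trace: 'X' (try body) → 'V' (outer except IndexError) → 'G' (after the try/except). Output: XVG

Answer: XVG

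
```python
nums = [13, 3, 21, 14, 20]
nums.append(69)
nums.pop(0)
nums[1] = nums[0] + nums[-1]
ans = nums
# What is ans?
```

Trace:
`nums = [13, 3, 21, 14, 20]` → nums = [13, 3, 21, 14, 20]
`nums.append(69)` → nums = [13, 3, 21, 14, 20, 69]
`nums.pop(0)` → nums = [3, 21, 14, 20, 69]
`nums[1] = nums[0] + nums[-1]` → nums = [3, 72, 14, 20, 69]
`ans = nums` → ans = [3, 72, 14, 20, 69]
So ans = [3, 72, 14, 20, 69]

Answer: [3, 72, 14, 20, 69]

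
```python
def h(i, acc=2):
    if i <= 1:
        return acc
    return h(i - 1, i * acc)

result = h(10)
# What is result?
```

Accumulator trace (n, acc): (10, 2) -> (9, 20) -> (8, 180) -> (7, 1440) -> (6, 10080) -> (5, 60480) -> (4, 302400) -> (3, 1209600) -> (2, 3628800) -> (1, 7257600) -> return 7257600

Answer: 7257600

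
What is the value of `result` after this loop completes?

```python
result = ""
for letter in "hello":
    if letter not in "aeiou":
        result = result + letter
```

Remove vowels from 'hello'
`result` takes the values: "" → "h" → "hl" → "hll"

Answer: "hll"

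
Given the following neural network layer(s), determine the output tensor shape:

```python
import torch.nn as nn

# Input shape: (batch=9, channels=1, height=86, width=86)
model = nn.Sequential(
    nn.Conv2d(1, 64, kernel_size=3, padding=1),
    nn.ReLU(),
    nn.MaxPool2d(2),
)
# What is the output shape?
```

Input: (9, 1, 86, 86) -> after Conv2d: (9, 64, 86, 86) -> after ReLU: (9, 64, 86, 86) -> Output: (9, 64, 43, 43)

Answer: (9, 64, 43, 43)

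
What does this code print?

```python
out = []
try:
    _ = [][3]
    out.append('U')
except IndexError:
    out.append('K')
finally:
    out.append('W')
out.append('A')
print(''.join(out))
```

Execution trace: 'K' (except IndexError) → 'W' (finally) → 'A' (after the try/except). Output: KWA

Answer: KWA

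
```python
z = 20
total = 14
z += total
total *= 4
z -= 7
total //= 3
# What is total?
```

Trace:
`z = 20` → z = 20
`total = 14` → total = 14
`z += total` → z = 34
`total *= 4` → total = 56
`z -= 7` → z = 27
`total //= 3` → total = 18
So total = 18

Answer: 18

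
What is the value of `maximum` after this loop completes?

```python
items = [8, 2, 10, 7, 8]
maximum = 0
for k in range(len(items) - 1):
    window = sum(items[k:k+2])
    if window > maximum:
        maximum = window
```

Max sum of 2-element window in [8, 2, 10, 7, 8]
`maximum` takes the values: 0 → 10 → 12 → 17

Answer: 17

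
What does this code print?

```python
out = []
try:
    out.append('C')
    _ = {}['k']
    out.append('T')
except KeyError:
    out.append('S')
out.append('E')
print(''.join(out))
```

Execution trace: 'C' (try body) → 'S' (except KeyError) → 'E' (after the try/except). Output: CSE

Answer: CSE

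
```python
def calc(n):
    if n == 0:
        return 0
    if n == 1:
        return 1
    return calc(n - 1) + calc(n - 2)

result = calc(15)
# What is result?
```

Build up from base cases: calc(0)=0, calc(1)=1, calc(2)=1, calc(3)=2, calc(4)=3, calc(5)=5, calc(6)=8, ..., calc(15)=610

Answer: 610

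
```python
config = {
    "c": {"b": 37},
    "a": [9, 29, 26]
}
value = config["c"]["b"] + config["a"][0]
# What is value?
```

Trace:
`config = { ...` → config = {'c': {'b': 37}, 'a': [9, 29, 26]}
`value = config["c"]["b"] + config["a"][0]` → value = 46
So value = 46

Answer: 46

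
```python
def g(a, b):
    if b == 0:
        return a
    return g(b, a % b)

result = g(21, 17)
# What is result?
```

g(21, 17) -> g(17, 4) -> g(4, 1) -> g(1, 0) -> 1

Answer: 1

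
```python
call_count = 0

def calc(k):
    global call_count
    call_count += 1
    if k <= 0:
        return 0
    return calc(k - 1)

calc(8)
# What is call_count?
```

Linear recursion stepping by 1: 9 calls from k=8 down to ≤0.

Answer: 9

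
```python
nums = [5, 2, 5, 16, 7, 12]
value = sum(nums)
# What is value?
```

Trace:
`nums = [5, 2, 5, 16, 7, 12]` → nums = [5, 2, 5, 16, 7, 12]
`value = sum(nums)` → value = 47
So value = 47

Answer: 47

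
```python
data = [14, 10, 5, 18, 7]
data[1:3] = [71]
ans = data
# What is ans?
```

Trace:
`data = [14, 10, 5, 18, 7]` → data = [14, 10, 5, 18, 7]
`data[1:3] = [71]` → data = [14, 71, 18, 7]
`ans = data` → ans = [14, 71, 18, 7]
So ans = [14, 71, 18, 7]

Answer: [14, 71, 18, 7]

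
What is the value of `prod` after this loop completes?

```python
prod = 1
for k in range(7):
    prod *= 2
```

2^7 = 128
`prod` takes the values: 1 → 2 → 4 → 8 → 16 → 32 → 64 → 128

Answer: 128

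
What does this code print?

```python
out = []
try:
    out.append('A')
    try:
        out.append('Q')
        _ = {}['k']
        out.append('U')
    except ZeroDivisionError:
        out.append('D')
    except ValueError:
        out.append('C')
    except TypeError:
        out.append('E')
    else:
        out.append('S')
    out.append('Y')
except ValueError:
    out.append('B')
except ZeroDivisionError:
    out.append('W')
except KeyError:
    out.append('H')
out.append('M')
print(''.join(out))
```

Execution trace: 'A' (try body) → 'Q' (inner try body) → 'H' (except KeyError) → 'M' (after the try/except). Output: AQHM

Answer: AQHM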